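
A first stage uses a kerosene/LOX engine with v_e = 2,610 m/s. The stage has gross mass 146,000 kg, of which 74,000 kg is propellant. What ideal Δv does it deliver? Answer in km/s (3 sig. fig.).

m_f = m₀ − m_prop = 146,000 − 74,000 = 72,000 kg.
Δv = v_e · ln(m₀/m_f) = 2610.0 × ln(2.028) = 2610.0 × 0.7069 ≈ 1845.1 m/s.

Δv ≈ 1.85 km/s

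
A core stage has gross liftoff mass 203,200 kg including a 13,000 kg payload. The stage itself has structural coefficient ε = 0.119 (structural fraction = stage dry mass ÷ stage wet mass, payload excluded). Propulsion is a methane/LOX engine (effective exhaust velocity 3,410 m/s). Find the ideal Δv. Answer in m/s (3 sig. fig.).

Δv ≈ 5940 m/s

Stage wet mass = m₀ − payload = 203,200 − 13,000 = 190,200 kg.
Stage dry mass = ε × stage wet mass = 0.119 × 190,200 = 22,633.8 kg.
Burnout mass m_f = stage dry + payload = 22,633.8 + 13,000 = 35,633.8 kg.
From the ideal rocket equation, Δv = v_e · ln(203,200/35,633.8) = 3410.0 × ln(5.702) = 3410.0 × 1.7409 ≈ 5936 m/s.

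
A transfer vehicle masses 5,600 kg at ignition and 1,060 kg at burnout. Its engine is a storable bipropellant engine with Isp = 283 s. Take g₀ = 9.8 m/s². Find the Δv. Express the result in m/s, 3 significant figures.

v_e = Isp · g₀ = 283 × 9.8 = 2773.4 m/s.
Δv = v_e · ln(m₀/m_f) = 2773.4 × ln(5.283) = 2773.4 × 1.6645 ≈ 4616.3 m/s.

Δv ≈ 4620 m/s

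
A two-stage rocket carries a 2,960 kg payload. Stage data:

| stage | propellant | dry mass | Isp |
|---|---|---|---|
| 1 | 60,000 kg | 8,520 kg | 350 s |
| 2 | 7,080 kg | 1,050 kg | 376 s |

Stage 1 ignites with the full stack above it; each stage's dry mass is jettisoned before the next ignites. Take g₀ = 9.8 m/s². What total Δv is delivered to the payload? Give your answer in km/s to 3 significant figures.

Ignition mass of stage 1 = 60,000+8,520 + 7,080+1,050 + 2,960 = 79,610 kg.
Stage 1: m₀ = 79,610 kg, m_f = 79,610 − 60,000 = 19,610 kg; Δv = 350×9.8×ln(4.06) = 3430.0×1.4011 ≈ 4806 m/s.
Stage 2: m₀ = 11,090 kg, m_f = 11,090 − 7,080 = 4,010 kg; Δv = 376×9.8×ln(2.766) = 3684.8×1.0173 ≈ 3748 m/s.
Total Δv = 4806 + 3748 = 8554 m/s.

Δv ≈ 8.55 km/s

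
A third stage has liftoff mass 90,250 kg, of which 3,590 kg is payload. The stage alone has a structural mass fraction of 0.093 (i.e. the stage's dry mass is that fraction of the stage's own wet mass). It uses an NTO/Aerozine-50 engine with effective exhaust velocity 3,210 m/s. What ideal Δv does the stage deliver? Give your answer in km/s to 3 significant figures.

Stage wet mass = m₀ − payload = 90,250 − 3,590 = 86,660 kg.
Stage dry mass = ε × stage wet mass = 0.093 × 86,660 = 8,059.38 kg.
Burnout mass m_f = stage dry + payload = 8,059.38 + 3,590 = 11,649.38 kg.
From the ideal rocket equation, Δv = v_e · ln(90,250/11,649.38) = 3210.0 × ln(7.747) = 3210.0 × 2.0473 ≈ 6572 m/s.

Δv ≈ 6.57 km/s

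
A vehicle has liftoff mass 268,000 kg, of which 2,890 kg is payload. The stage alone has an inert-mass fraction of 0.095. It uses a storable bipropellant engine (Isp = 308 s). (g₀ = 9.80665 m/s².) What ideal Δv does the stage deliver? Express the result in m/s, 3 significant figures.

Stage wet mass = m₀ − payload = 268,000 − 2,890 = 265,110 kg.
Stage dry mass = ε × stage wet mass = 0.095 × 265,110 = 25,185.5 kg.
Burnout mass m_f = stage dry + payload = 25,185.5 + 2,890 = 28,075.5 kg.
v_e = Isp · g₀ = 308 × 9.80665 = 3020.4 m/s.
Rocket equation: Δv = v_e · ln(268,000/28,075.5) = 3020.4 × ln(9.546) = 3020.4 × 2.2561 ≈ 6814 m/s.

Δv ≈ 6810 m/s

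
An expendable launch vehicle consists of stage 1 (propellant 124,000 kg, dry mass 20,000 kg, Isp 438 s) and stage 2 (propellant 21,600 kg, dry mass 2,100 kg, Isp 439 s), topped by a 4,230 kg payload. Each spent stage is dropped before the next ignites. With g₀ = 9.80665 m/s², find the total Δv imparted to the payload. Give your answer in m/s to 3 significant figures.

Ignition mass of stage 1 = 124,000+20,000 + 21,600+2,100 + 4,230 = 171,930 kg.
Stage 1: m₀ = 171,930 kg, m_f = 171,930 − 124,000 = 47,930 kg; Δv = 438×9.80665×ln(3.587) = 4295.3×1.2773 ≈ 5487 m/s.
Stage 2: m₀ = 27,930 kg, m_f = 27,930 − 21,600 = 6,330 kg; Δv = 439×9.80665×ln(4.412) = 4305.1×1.4844 ≈ 6391 m/s.
Total Δv = 5487 + 6391 = 11878 m/s.

Δv ≈ 11900 m/s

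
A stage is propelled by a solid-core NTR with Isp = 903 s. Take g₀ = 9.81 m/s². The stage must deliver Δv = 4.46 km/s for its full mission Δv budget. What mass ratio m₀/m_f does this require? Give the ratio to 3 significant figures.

mass ratio ≈ 1.65

v_e = Isp · g₀ = 903 × 9.81 = 8858.4 m/s.
By the Tsiolkovsky rocket equation, m₀/m_f = exp(Δv / v_e) = exp(4460 / 8858.4) = exp(0.5035) = 1.6545.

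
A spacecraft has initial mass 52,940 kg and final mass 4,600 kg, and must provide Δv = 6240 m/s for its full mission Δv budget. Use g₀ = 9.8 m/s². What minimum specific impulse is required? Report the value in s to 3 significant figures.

Isp ≈ 261 s

ln(m₀/m_f) = ln(52940/4600) = ln(11.51) = 2.4431.
Rocket equation: v_e = Δv / ln(m₀/m_f) = 6240 / 2.4431 = 2554.1 m/s.
Isp = v_e / g₀ = 2554.1 / 9.8 = 260.6 s.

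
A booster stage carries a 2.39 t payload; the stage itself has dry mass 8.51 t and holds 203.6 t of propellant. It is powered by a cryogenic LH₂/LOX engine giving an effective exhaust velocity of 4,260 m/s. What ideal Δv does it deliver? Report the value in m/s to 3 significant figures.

Δv ≈ 12700 m/s

m₀ = payload + dry + propellant = 2.39 + 8.51 + 203.6 = 214.5 t.
m_f = payload + dry = 2.39 + 8.51 = 10.9 t.
Δv = v_e · ln(m₀/m_f) = 4260.0 × ln(19.68) = 4260.0 × 2.9795 ≈ 12692.9 m/s.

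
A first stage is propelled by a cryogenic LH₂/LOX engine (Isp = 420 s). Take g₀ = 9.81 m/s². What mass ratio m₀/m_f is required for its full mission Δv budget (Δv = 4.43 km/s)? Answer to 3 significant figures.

mass ratio ≈ 2.93

v_e = Isp · g₀ = 420 × 9.81 = 4120.2 m/s.
By the Tsiolkovsky rocket equation, m₀/m_f = exp(Δv / v_e) = exp(4430 / 4120.2) = exp(1.0752) = 2.9306.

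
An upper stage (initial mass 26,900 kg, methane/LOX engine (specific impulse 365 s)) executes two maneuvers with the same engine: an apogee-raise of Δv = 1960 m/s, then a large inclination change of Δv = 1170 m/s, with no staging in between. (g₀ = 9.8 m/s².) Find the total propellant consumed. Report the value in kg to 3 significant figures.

v_e = Isp · g₀ = 365 × 9.8 = 3577.0 m/s.
After the first burn: m = 26900 × exp(−1960/3577.0) = 26900 × 0.57814 = 15,552 kg.
After the second burn: m = 15,552 × exp(−1170/3577.0) = 15,552 × 0.72102 = 11,213.3 kg.
Total propellant = m₀ − m_final = 26900 − 11,213.3 = 15,686.7 kg.

total propellant consumed ≈ 15700 kg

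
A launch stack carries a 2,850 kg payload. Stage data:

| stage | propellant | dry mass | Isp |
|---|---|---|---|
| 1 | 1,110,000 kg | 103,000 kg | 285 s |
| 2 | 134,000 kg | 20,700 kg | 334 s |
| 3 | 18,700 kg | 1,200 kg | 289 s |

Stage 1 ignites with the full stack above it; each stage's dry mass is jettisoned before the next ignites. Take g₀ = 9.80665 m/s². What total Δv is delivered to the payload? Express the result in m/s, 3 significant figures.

Δv ≈ 14000 m/s

Ignition mass of stage 1 = 1,110,000+103,000 + 134,000+20,700 + 18,700+1,200 + 2,850 = 1,390,450 kg.
Stage 1: m₀ = 1,390,450 kg, m_f = 1,390,450 − 1,110,000 = 280,450 kg; Δv = 285×9.80665×ln(4.958) = 2794.9×1.6010 ≈ 4475 m/s.
Stage 2: m₀ = 177,450 kg, m_f = 177,450 − 134,000 = 43,450 kg; Δv = 334×9.80665×ln(4.084) = 3275.4×1.4071 ≈ 4609 m/s.
Stage 3: m₀ = 22,750 kg, m_f = 22,750 − 18,700 = 4,050 kg; Δv = 289×9.80665×ln(5.617) = 2834.1×1.7258 ≈ 4891 m/s.
Total Δv = 4475 + 4609 + 4891 = 13975 m/s.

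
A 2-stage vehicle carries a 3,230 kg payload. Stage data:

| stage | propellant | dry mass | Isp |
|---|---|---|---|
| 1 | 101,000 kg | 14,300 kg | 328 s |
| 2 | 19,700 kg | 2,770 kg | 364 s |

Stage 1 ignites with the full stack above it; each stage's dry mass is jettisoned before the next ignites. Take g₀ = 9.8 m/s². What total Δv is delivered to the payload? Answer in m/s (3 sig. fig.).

Ignition mass of stage 1 = 101,000+14,300 + 19,700+2,770 + 3,230 = 141,000 kg.
Stage 1: m₀ = 141,000 kg, m_f = 141,000 − 101,000 = 40,000 kg; Δv = 328×9.8×ln(3.525) = 3214.4×1.2599 ≈ 4050 m/s.
Stage 2: m₀ = 25,700 kg, m_f = 25,700 − 19,700 = 6,000 kg; Δv = 364×9.8×ln(4.283) = 3567.2×1.4547 ≈ 5189 m/s.
Total Δv = 4050 + 5189 = 9239 m/s.

Δv ≈ 9240 m/s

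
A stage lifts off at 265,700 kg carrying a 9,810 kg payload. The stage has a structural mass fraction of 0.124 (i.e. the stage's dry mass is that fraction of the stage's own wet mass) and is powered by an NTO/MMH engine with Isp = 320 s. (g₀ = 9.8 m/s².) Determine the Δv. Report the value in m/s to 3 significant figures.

Δv ≈ 5820 m/s

Stage wet mass = m₀ − payload = 265,700 − 9,810 = 255,890 kg.
Stage dry mass = ε × stage wet mass = 0.124 × 255,890 = 31,730.4 kg.
Burnout mass m_f = stage dry + payload = 31,730.4 + 9,810 = 41,540.4 kg.
v_e = Isp · g₀ = 320 × 9.8 = 3136.0 m/s.
Δv = v_e · ln(265,700/41,540.4) = 3136.0 × ln(6.396) = 3136.0 × 1.8557 ≈ 5819 m/s.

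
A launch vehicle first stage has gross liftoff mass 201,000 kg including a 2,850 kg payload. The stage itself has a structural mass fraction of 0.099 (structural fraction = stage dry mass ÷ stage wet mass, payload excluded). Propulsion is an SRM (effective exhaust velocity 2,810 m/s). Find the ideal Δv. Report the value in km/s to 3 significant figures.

Δv ≈ 6.16 km/s

Stage wet mass = m₀ − payload = 201,000 − 2,850 = 198,150 kg.
Stage dry mass = ε × stage wet mass = 0.099 × 198,150 = 19,616.9 kg.
Burnout mass m_f = stage dry + payload = 19,616.9 + 2,850 = 22,466.9 kg.
Using Δv = v_e ln(m₀/m_f): Δv = v_e · ln(201,000/22,466.9) = 2810.0 × ln(8.946) = 2810.0 × 2.1913 ≈ 6157 m/s.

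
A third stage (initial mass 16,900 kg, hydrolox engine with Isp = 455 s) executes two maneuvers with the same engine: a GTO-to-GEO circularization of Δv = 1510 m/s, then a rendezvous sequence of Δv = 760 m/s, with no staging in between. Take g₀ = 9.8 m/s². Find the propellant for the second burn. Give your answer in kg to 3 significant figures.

v_e = Isp · g₀ = 455 × 9.8 = 4459.0 m/s.
After the first burn: m = 16900 × exp(−1510/4459.0) = 16900 × 0.71274 = 12,045.3 kg.
After the second burn: m = 12,045.3 × exp(−760/4459.0) = 12,045.3 × 0.84329 = 10,157.7 kg.
Second-burn propellant = 12,045.3 − 10,157.7 = 1,887.6 kg.

propellant for the second burn ≈ 1890 kg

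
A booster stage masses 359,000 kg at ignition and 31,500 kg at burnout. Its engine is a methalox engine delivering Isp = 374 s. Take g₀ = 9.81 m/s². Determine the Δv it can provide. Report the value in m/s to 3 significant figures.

v_e = Isp · g₀ = 374 × 9.81 = 3668.9 m/s.
Rocket equation: Δv = v_e · ln(m₀/m_f) = 3668.9 × ln(11.4) = 3668.9 × 2.4333 ≈ 8927.8 m/s.

Δv ≈ 8930 m/s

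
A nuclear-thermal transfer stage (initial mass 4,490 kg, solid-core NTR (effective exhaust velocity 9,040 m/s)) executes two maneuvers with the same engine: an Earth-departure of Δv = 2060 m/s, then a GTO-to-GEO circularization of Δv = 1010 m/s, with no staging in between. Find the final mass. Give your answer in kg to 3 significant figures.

After the first burn: m = 4490 × exp(−2060/9040.0) = 4490 × 0.79622 = 3,575.03 kg.
After the second burn: m = 3,575.03 × exp(−1010/9040.0) = 3,575.03 × 0.89429 = 3,197.11 kg.

final mass ≈ 3200 kg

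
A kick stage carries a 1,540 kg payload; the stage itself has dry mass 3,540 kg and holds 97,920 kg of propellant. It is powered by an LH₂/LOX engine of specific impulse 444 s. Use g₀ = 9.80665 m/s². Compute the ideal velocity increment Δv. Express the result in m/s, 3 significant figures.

v_e = Isp · g₀ = 444 × 9.80665 = 4354.2 m/s.
m₀ = payload + dry + propellant = 1,540 + 3,540 + 97,920 = 103,000 kg.
m_f = payload + dry = 1,540 + 3,540 = 5,080 kg.
Δv = v_e · ln(m₀/m_f) = 4354.2 × ln(20.28) = 4354.2 × 3.0094 ≈ 13103.5 m/s.

Δv ≈ 13100 m/s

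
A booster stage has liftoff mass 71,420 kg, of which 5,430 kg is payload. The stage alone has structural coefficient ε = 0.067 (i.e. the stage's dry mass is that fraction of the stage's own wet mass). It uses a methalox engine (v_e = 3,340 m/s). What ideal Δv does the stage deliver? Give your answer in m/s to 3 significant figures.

Δv ≈ 6620 m/s

Stage wet mass = m₀ − payload = 71,420 − 5,430 = 65,990 kg.
Stage dry mass = ε × stage wet mass = 0.067 × 65,990 = 4,421.33 kg.
Burnout mass m_f = stage dry + payload = 4,421.33 + 5,430 = 9,851.33 kg.
Δv = v_e · ln(71,420/9,851.33) = 3340.0 × ln(7.25) = 3340.0 × 1.9810 ≈ 6616 m/s.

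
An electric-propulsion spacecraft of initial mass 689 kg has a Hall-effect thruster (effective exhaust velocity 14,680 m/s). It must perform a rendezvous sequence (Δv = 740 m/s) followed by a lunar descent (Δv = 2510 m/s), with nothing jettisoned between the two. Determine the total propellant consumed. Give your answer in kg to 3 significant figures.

After the first burn: m = 689 × exp(−740/14680.0) = 689 × 0.95084 = 655.129 kg.
After the second burn: m = 655.129 × exp(−2510/14680.0) = 655.129 × 0.84284 = 552.169 kg.
Total propellant = m₀ − m_final = 689 − 552.169 = 136.831 kg.

total propellant consumed ≈ 137 kg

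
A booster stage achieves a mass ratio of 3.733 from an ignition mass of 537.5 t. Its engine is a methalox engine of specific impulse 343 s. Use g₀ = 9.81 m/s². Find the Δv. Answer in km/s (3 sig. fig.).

Δv ≈ 4.43 km/s

v_e = Isp · g₀ = 343 × 9.81 = 3364.8 m/s.
Δv = v_e · ln(3.733) = 3364.8 × 1.3172 ≈ 4432.2 m/s.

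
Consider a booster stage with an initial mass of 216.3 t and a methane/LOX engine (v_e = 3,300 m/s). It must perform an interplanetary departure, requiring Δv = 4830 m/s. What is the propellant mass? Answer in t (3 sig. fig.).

By the Tsiolkovsky rocket equation, m₀/m_f = exp(Δv / v_e) = exp(4830 / 3300.0) = exp(1.4636) = 4.3216.
m_f = 216.3 / 4.3216 = 50.0509 t, so propellant = m₀ − m_f = 216.3 − 50.0509 = 166.2491 t.

propellant mass ≈ 166 t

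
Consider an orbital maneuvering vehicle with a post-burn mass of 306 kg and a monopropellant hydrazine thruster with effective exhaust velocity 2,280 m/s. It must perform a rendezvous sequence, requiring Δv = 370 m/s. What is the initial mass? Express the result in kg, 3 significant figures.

By the Tsiolkovsky rocket equation, m₀/m_f = exp(Δv / v_e) = exp(370 / 2280.0) = exp(0.1623) = 1.1762.
m₀ = m_f × 1.1762 = 306 × 1.1762 = 359.917 kg.

initial mass ≈ 360 kg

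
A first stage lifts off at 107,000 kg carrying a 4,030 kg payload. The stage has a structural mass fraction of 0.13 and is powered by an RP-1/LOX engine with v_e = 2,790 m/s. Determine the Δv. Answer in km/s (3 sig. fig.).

Stage wet mass = m₀ − payload = 107,000 − 4,030 = 102,970 kg.
Stage dry mass = ε × stage wet mass = 0.13 × 102,970 = 13,386.1 kg.
Burnout mass m_f = stage dry + payload = 13,386.1 + 4,030 = 17,416.1 kg.
Δv = v_e · ln(107,000/17,416.1) = 2790.0 × ln(6.144) = 2790.0 × 1.8154 ≈ 5065 m/s.

Δv ≈ 5.07 km/s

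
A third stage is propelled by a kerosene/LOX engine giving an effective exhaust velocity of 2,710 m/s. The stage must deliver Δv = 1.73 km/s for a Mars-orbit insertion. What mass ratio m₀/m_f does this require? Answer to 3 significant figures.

Using Δv = v_e ln(m₀/m_f): m₀/m_f = exp(Δv / v_e) = exp(1730 / 2710.0) = exp(0.6384) = 1.8934.

mass ratio ≈ 1.89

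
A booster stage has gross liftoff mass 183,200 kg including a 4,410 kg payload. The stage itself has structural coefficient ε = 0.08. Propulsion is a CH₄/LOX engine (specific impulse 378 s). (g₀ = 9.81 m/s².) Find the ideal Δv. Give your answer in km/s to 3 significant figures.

Δv ≈ 8.46 km/s

Stage wet mass = m₀ − payload = 183,200 − 4,410 = 178,790 kg.
Stage dry mass = ε × stage wet mass = 0.08 × 178,790 = 14,303.2 kg.
Burnout mass m_f = stage dry + payload = 14,303.2 + 4,410 = 18,713.2 kg.
v_e = Isp · g₀ = 378 × 9.81 = 3708.2 m/s.
By the Tsiolkovsky rocket equation, Δv = v_e · ln(183,200/18,713.2) = 3708.2 × ln(9.79) = 3708.2 × 2.2813 ≈ 8460 m/s.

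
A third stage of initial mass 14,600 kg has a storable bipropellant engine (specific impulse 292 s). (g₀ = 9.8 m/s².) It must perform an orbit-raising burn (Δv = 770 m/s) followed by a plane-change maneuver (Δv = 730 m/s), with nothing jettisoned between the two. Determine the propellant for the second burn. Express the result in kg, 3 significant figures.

v_e = Isp · g₀ = 292 × 9.8 = 2861.6 m/s.
After the first burn: m = 14600 × exp(−770/2861.6) = 14600 × 0.76408 = 11,155.6 kg.
After the second burn: m = 11,155.6 × exp(−730/2861.6) = 11,155.6 × 0.77484 = 8,643.81 kg.
Second-burn propellant = 11,155.6 − 8,643.81 = 2,511.79 kg.

propellant for the second burn ≈ 2510 kg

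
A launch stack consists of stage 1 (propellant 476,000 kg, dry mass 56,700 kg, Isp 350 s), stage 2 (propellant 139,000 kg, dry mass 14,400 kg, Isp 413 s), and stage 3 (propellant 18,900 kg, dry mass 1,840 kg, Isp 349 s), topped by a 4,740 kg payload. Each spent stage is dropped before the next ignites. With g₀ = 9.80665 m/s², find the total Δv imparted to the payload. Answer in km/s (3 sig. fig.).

Δv ≈ 14.5 km/s

Ignition mass of stage 1 = 476,000+56,700 + 139,000+14,400 + 18,900+1,840 + 4,740 = 711,580 kg.
Stage 1: m₀ = 711,580 kg, m_f = 711,580 − 476,000 = 235,580 kg; Δv = 350×9.80665×ln(3.021) = 3432.3×1.1054 ≈ 3794 m/s.
Stage 2: m₀ = 178,880 kg, m_f = 178,880 − 139,000 = 39,880 kg; Δv = 413×9.80665×ln(4.485) = 4050.1×1.5008 ≈ 6079 m/s.
Stage 3: m₀ = 25,480 kg, m_f = 25,480 − 18,900 = 6,580 kg; Δv = 349×9.80665×ln(3.872) = 3422.5×1.3539 ≈ 4634 m/s.
Total Δv = 3794 + 6079 + 4634 = 14507 m/s.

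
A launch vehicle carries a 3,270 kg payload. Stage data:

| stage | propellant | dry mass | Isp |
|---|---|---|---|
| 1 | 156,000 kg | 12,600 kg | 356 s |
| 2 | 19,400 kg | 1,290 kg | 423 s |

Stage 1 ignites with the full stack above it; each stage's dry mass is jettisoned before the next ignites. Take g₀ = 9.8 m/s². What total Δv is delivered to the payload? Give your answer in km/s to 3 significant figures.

Ignition mass of stage 1 = 156,000+12,600 + 19,400+1,290 + 3,270 = 192,560 kg.
Stage 1: m₀ = 192,560 kg, m_f = 192,560 − 156,000 = 36,560 kg; Δv = 356×9.8×ln(5.267) = 3488.8×1.6615 ≈ 5796 m/s.
Stage 2: m₀ = 23,960 kg, m_f = 23,960 − 19,400 = 4,560 kg; Δv = 423×9.8×ln(5.254) = 4145.4×1.6591 ≈ 6877 m/s.
Total Δv = 5796 + 6877 = 12673 m/s.

Δv ≈ 12.7 km/s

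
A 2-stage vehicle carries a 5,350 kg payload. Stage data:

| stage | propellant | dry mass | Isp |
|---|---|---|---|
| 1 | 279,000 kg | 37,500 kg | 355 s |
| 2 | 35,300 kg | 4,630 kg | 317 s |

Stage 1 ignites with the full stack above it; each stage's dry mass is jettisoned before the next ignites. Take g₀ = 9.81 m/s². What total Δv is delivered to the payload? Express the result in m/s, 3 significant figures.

Δv ≈ 9840 m/s

Ignition mass of stage 1 = 279,000+37,500 + 35,300+4,630 + 5,350 = 361,780 kg.
Stage 1: m₀ = 361,780 kg, m_f = 361,780 − 279,000 = 82,780 kg; Δv = 355×9.81×ln(4.37) = 3482.6×1.4748 ≈ 5136 m/s.
Stage 2: m₀ = 45,280 kg, m_f = 45,280 − 35,300 = 9,980 kg; Δv = 317×9.81×ln(4.537) = 3109.8×1.5123 ≈ 4703 m/s.
Total Δv = 5136 + 4703 = 9839 m/s.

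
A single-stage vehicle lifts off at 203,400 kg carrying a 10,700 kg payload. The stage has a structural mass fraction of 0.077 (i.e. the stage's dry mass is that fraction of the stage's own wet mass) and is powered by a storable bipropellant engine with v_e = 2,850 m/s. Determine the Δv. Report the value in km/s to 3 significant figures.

Stage wet mass = m₀ − payload = 203,400 − 10,700 = 192,700 kg.
Stage dry mass = ε × stage wet mass = 0.077 × 192,700 = 14,837.9 kg.
Burnout mass m_f = stage dry + payload = 14,837.9 + 10,700 = 25,537.9 kg.
By the Tsiolkovsky rocket equation, Δv = v_e · ln(203,400/25,537.9) = 2850.0 × ln(7.965) = 2850.0 × 2.0750 ≈ 5914 m/s.

Δv ≈ 5.91 km/s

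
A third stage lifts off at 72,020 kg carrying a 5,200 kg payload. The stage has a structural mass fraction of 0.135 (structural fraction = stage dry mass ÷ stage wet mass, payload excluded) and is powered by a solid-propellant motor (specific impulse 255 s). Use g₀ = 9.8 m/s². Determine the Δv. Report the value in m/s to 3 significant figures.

Δv ≈ 4050 m/s

Stage wet mass = m₀ − payload = 72,020 − 5,200 = 66,820 kg.
Stage dry mass = ε × stage wet mass = 0.135 × 66,820 = 9,020.7 kg.
Burnout mass m_f = stage dry + payload = 9,020.7 + 5,200 = 14,220.7 kg.
v_e = Isp · g₀ = 255 × 9.8 = 2499.0 m/s.
Δv = v_e · ln(72,020/14,220.7) = 2499.0 × ln(5.064) = 2499.0 × 1.6222 ≈ 4054 m/s.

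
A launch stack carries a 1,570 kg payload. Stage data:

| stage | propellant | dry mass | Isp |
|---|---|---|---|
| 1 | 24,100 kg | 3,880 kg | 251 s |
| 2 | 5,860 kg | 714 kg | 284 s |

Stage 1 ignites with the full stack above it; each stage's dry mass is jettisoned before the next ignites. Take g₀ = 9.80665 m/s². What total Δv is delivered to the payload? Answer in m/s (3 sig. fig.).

Δv ≈ 6250 m/s

Ignition mass of stage 1 = 24,100+3,880 + 5,860+714 + 1,570 = 36,124 kg.
Stage 1: m₀ = 36,124 kg, m_f = 36,124 − 24,100 = 12,024 kg; Δv = 251×9.80665×ln(3.004) = 2461.5×1.1001 ≈ 2708 m/s.
Stage 2: m₀ = 8,144 kg, m_f = 8,144 − 5,860 = 2,284 kg; Δv = 284×9.80665×ln(3.566) = 2785.1×1.2714 ≈ 3541 m/s.
Total Δv = 2708 + 3541 = 6249 m/s.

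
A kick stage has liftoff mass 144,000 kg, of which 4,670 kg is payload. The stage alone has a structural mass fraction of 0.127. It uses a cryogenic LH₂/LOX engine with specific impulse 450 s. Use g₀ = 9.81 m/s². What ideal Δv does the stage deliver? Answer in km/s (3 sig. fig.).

Δv ≈ 8.22 km/s

Stage wet mass = m₀ − payload = 144,000 − 4,670 = 139,330 kg.
Stage dry mass = ε × stage wet mass = 0.127 × 139,330 = 17,694.9 kg.
Burnout mass m_f = stage dry + payload = 17,694.9 + 4,670 = 22,364.9 kg.
v_e = Isp · g₀ = 450 × 9.81 = 4414.5 m/s.
By the Tsiolkovsky rocket equation, Δv = v_e · ln(144,000/22,364.9) = 4414.5 × ln(6.439) = 4414.5 × 1.8623 ≈ 8221 m/s.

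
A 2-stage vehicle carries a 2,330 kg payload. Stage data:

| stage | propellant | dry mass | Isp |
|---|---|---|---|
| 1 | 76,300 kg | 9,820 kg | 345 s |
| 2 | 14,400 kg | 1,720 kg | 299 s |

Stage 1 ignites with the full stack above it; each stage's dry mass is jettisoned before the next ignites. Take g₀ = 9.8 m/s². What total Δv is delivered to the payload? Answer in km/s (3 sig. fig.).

Ignition mass of stage 1 = 76,300+9,820 + 14,400+1,720 + 2,330 = 104,570 kg.
Stage 1: m₀ = 104,570 kg, m_f = 104,570 − 76,300 = 28,270 kg; Δv = 345×9.8×ln(3.699) = 3381.0×1.3081 ≈ 4423 m/s.
Stage 2: m₀ = 18,450 kg, m_f = 18,450 − 14,400 = 4,050 kg; Δv = 299×9.8×ln(4.556) = 2930.2×1.5163 ≈ 4443 m/s.
Total Δv = 4423 + 4443 = 8866 m/s.

Δv ≈ 8.87 km/s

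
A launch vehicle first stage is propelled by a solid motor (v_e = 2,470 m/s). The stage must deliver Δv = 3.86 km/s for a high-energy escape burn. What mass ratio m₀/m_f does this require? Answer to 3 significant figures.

m₀/m_f = exp(Δv / v_e) = exp(3860 / 2470.0) = exp(1.5628) = 4.7719.

mass ratio ≈ 4.77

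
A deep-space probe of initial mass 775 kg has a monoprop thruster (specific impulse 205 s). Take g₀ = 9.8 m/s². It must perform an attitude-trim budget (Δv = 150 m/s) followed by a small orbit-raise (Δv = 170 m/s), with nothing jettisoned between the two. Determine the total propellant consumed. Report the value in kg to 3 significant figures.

v_e = Isp · g₀ = 205 × 9.8 = 2009.0 m/s.
After the first burn: m = 775 × exp(−150/2009.0) = 775 × 0.92806 = 719.247 kg.
After the second burn: m = 719.247 × exp(−170/2009.0) = 719.247 × 0.91886 = 660.887 kg.
Total propellant = m₀ − m_final = 775 − 660.887 = 114.113 kg.

total propellant consumed ≈ 114 kg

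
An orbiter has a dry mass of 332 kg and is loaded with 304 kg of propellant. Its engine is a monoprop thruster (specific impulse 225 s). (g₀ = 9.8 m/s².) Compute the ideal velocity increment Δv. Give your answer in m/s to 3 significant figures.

v_e = Isp · g₀ = 225 × 9.8 = 2205.0 m/s.
m₀ = m_dry + m_prop = 332 + 304 = 636 kg.
From the ideal rocket equation, Δv = v_e · ln(m₀/m_f) = 2205.0 × ln(1.916) = 2205.0 × 0.6501 ≈ 1433.4 m/s.

Δv ≈ 1430 m/s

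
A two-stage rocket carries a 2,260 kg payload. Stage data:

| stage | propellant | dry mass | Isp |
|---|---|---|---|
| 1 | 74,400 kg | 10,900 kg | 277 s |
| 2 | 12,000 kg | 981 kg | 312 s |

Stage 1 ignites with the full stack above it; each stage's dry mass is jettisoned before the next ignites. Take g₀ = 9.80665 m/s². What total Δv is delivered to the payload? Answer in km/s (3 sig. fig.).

Δv ≈ 8.40 km/s

Ignition mass of stage 1 = 74,400+10,900 + 12,000+981 + 2,260 = 100,541 kg.
Stage 1: m₀ = 100,541 kg, m_f = 100,541 − 74,400 = 26,141 kg; Δv = 277×9.80665×ln(3.846) = 2716.4×1.3471 ≈ 3659 m/s.
Stage 2: m₀ = 15,241 kg, m_f = 15,241 − 12,000 = 3,241 kg; Δv = 312×9.80665×ln(4.703) = 3059.7×1.5481 ≈ 4737 m/s.
Total Δv = 3659 + 4737 = 8396 m/s.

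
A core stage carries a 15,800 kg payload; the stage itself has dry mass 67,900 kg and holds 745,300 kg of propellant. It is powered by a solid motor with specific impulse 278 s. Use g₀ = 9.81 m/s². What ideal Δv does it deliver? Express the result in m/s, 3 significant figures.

Δv ≈ 6250 m/s

v_e = Isp · g₀ = 278 × 9.81 = 2727.2 m/s.
m₀ = payload + dry + propellant = 15,800 + 67,900 + 745,300 = 829,000 kg.
m_f = payload + dry = 15,800 + 67,900 = 83,700 kg.
Using Δv = v_e ln(m₀/m_f): Δv = v_e · ln(m₀/m_f) = 2727.2 × ln(9.904) = 2727.2 × 2.2930 ≈ 6253.4 m/s.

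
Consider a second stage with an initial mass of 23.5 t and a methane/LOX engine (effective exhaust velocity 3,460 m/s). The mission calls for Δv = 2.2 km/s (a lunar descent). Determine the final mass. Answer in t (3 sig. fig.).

final mass ≈ 12.4 t

By the Tsiolkovsky rocket equation, m₀/m_f = exp(Δv / v_e) = exp(2200 / 3460.0) = exp(0.6358) = 1.8886.
m_f = m₀ / 1.8886 = 23.5 / 1.8886 = 12.4431 t.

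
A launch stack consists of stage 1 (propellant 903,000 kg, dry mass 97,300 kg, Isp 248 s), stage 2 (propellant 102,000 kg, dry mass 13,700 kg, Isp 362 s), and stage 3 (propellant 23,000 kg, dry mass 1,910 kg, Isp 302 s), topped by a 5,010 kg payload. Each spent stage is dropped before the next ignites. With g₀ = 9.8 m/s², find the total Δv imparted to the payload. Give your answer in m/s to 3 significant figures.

Δv ≈ 12400 m/s

Ignition mass of stage 1 = 903,000+97,300 + 102,000+13,700 + 23,000+1,910 + 5,010 = 1,145,920 kg.
Stage 1: m₀ = 1,145,920 kg, m_f = 1,145,920 − 903,000 = 242,920 kg; Δv = 248×9.8×ln(4.717) = 2430.4×1.5512 ≈ 3770 m/s.
Stage 2: m₀ = 145,620 kg, m_f = 145,620 − 102,000 = 43,620 kg; Δv = 362×9.8×ln(3.338) = 3547.6×1.2055 ≈ 4277 m/s.
Stage 3: m₀ = 29,920 kg, m_f = 29,920 − 23,000 = 6,920 kg; Δv = 302×9.8×ln(4.324) = 2959.6×1.4641 ≈ 4333 m/s.
Total Δv = 3770 + 4277 + 4333 = 12380 m/s.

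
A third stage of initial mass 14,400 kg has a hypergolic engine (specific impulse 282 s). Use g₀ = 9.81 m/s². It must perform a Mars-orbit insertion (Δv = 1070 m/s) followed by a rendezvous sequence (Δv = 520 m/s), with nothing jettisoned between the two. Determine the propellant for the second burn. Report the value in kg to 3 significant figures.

v_e = Isp · g₀ = 282 × 9.81 = 2766.4 m/s.
After the first burn: m = 14400 × exp(−1070/2766.4) = 14400 × 0.67924 = 9,781.06 kg.
After the second burn: m = 9,781.06 × exp(−520/2766.4) = 9,781.06 × 0.82864 = 8,104.98 kg.
Second-burn propellant = 9,781.06 − 8,104.98 = 1,676.08 kg.

propellant for the second burn ≈ 1680 kg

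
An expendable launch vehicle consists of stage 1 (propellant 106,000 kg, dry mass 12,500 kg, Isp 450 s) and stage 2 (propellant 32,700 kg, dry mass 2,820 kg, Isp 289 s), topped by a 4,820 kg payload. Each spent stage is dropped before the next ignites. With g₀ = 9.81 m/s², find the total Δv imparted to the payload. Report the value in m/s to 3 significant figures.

Ignition mass of stage 1 = 106,000+12,500 + 32,700+2,820 + 4,820 = 158,840 kg.
Stage 1: m₀ = 158,840 kg, m_f = 158,840 − 106,000 = 52,840 kg; Δv = 450×9.81×ln(3.006) = 4414.5×1.1006 ≈ 4859 m/s.
Stage 2: m₀ = 40,340 kg, m_f = 40,340 − 32,700 = 7,640 kg; Δv = 289×9.81×ln(5.28) = 2835.1×1.6639 ≈ 4717 m/s.
Total Δv = 4859 + 4717 = 9576 m/s.

Δv ≈ 9580 m/s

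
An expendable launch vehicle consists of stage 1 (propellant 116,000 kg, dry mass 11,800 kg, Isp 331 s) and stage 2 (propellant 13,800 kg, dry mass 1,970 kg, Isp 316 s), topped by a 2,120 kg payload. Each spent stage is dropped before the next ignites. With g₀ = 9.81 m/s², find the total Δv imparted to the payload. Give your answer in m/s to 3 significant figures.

Δv ≈ 9740 m/s

Ignition mass of stage 1 = 116,000+11,800 + 13,800+1,970 + 2,120 = 145,690 kg.
Stage 1: m₀ = 145,690 kg, m_f = 145,690 − 116,000 = 29,690 kg; Δv = 331×9.81×ln(4.907) = 3247.1×1.5907 ≈ 5165 m/s.
Stage 2: m₀ = 17,890 kg, m_f = 17,890 − 13,800 = 4,090 kg; Δv = 316×9.81×ln(4.374) = 3100.0×1.4757 ≈ 4575 m/s.
Total Δv = 5165 + 4575 = 9740 m/s.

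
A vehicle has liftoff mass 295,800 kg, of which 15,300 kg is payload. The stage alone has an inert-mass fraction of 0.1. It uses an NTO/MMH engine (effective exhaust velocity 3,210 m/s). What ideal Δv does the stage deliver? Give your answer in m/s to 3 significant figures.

Stage wet mass = m₀ − payload = 295,800 − 15,300 = 280,500 kg.
Stage dry mass = ε × stage wet mass = 0.1 × 280,500 = 28,050 kg.
Burnout mass m_f = stage dry + payload = 28,050 + 15,300 = 43,350 kg.
Δv = v_e · ln(295,800/43,350) = 3210.0 × ln(6.824) = 3210.0 × 1.9204 ≈ 6164 m/s.

Δv ≈ 6160 m/s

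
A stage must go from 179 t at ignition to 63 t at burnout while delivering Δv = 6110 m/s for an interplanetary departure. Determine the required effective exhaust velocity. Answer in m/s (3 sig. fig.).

v_e ≈ 5850 m/s

ln(m₀/m_f) = ln(179000/63000) = ln(2.841) = 1.0443.
From the ideal rocket equation, v_e = Δv / ln(m₀/m_f) = 6110 / 1.0443 = 5851.1 m/s.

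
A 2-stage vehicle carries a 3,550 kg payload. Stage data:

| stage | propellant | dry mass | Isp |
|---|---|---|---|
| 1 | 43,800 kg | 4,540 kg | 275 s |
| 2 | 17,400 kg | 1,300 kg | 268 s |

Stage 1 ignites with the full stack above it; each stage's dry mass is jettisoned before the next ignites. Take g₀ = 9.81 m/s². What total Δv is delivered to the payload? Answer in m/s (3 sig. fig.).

Δv ≈ 6620 m/s

Ignition mass of stage 1 = 43,800+4,540 + 17,400+1,300 + 3,550 = 70,590 kg.
Stage 1: m₀ = 70,590 kg, m_f = 70,590 − 43,800 = 26,790 kg; Δv = 275×9.81×ln(2.635) = 2697.8×0.9689 ≈ 2614 m/s.
Stage 2: m₀ = 22,250 kg, m_f = 22,250 − 17,400 = 4,850 kg; Δv = 268×9.81×ln(4.588) = 2629.1×1.5234 ≈ 4005 m/s.
Total Δv = 2614 + 4005 = 6619 m/s.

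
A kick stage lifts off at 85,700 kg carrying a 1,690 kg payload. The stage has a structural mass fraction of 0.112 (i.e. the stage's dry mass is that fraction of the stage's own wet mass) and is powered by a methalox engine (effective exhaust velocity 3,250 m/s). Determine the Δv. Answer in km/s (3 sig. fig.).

Δv ≈ 6.64 km/s

Stage wet mass = m₀ − payload = 85,700 − 1,690 = 84,010 kg.
Stage dry mass = ε × stage wet mass = 0.112 × 84,010 = 9,409.12 kg.
Burnout mass m_f = stage dry + payload = 9,409.12 + 1,690 = 11,099.12 kg.
Δv = v_e · ln(85,700/11,099.12) = 3250.0 × ln(7.721) = 3250.0 × 2.0440 ≈ 6643 m/s.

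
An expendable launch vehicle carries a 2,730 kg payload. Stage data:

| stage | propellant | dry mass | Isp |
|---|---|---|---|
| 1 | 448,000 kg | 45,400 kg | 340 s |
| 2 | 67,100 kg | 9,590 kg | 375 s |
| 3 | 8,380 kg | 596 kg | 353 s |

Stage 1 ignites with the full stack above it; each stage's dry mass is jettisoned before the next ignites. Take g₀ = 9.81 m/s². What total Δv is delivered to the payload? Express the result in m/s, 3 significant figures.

Δv ≈ 14500 m/s

Ignition mass of stage 1 = 448,000+45,400 + 67,100+9,590 + 8,380+596 + 2,730 = 581,796 kg.
Stage 1: m₀ = 581,796 kg, m_f = 581,796 − 448,000 = 133,796 kg; Δv = 340×9.81×ln(4.348) = 3335.4×1.4698 ≈ 4902 m/s.
Stage 2: m₀ = 88,396 kg, m_f = 88,396 − 67,100 = 21,296 kg; Δv = 375×9.81×ln(4.151) = 3678.8×1.4233 ≈ 5236 m/s.
Stage 3: m₀ = 11,706 kg, m_f = 11,706 − 8,380 = 3,326 kg; Δv = 353×9.81×ln(3.52) = 3462.9×1.2583 ≈ 4358 m/s.
Total Δv = 4902 + 5236 + 4358 = 14496 m/s.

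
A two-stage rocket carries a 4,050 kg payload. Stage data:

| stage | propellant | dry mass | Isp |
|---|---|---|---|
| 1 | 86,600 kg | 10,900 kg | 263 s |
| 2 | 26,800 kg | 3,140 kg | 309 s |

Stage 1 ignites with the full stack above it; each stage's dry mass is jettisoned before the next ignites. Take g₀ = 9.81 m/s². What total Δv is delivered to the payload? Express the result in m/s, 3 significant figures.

Ignition mass of stage 1 = 86,600+10,900 + 26,800+3,140 + 4,050 = 131,490 kg.
Stage 1: m₀ = 131,490 kg, m_f = 131,490 − 86,600 = 44,890 kg; Δv = 263×9.81×ln(2.929) = 2580.0×1.0747 ≈ 2773 m/s.
Stage 2: m₀ = 33,990 kg, m_f = 33,990 − 26,800 = 7,190 kg; Δv = 309×9.81×ln(4.727) = 3031.3×1.5534 ≈ 4709 m/s.
Total Δv = 2773 + 4709 = 7482 m/s.

Δv ≈ 7480 m/s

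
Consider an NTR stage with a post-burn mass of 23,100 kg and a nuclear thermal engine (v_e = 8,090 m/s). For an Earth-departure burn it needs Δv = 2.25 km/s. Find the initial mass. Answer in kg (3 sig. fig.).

initial mass ≈ 30500 kg

From the ideal rocket equation, m₀/m_f = exp(Δv / v_e) = exp(2250 / 8090.0) = exp(0.2781) = 1.3206.
m₀ = m_f × 1.3206 = 23,100 × 1.3206 = 30,505.9 kg.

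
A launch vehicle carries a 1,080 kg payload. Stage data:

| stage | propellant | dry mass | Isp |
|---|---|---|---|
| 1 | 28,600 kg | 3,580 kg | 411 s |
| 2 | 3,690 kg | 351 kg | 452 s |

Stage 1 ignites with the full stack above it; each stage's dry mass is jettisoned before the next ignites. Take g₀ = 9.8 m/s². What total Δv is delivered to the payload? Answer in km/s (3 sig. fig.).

Δv ≈ 11.5 km/s

Ignition mass of stage 1 = 28,600+3,580 + 3,690+351 + 1,080 = 37,301 kg.
Stage 1: m₀ = 37,301 kg, m_f = 37,301 − 28,600 = 8,701 kg; Δv = 411×9.8×ln(4.287) = 4027.8×1.4556 ≈ 5863 m/s.
Stage 2: m₀ = 5,121 kg, m_f = 5,121 − 3,690 = 1,431 kg; Δv = 452×9.8×ln(3.579) = 4429.6×1.2750 ≈ 5648 m/s.
Total Δv = 5863 + 5648 = 11511 m/s.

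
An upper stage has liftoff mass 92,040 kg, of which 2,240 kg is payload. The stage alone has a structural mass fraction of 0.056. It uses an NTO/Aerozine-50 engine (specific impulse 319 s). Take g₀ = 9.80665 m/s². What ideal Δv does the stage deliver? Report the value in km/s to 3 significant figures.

Δv ≈ 7.94 km/s

Stage wet mass = m₀ − payload = 92,040 − 2,240 = 89,800 kg.
Stage dry mass = ε × stage wet mass = 0.056 × 89,800 = 5,028.8 kg.
Burnout mass m_f = stage dry + payload = 5,028.8 + 2,240 = 7,268.8 kg.
v_e = Isp · g₀ = 319 × 9.80665 = 3128.3 m/s.
Rocket equation: Δv = v_e · ln(92,040/7,268.8) = 3128.3 × ln(12.66) = 3128.3 × 2.5386 ≈ 7942 m/s.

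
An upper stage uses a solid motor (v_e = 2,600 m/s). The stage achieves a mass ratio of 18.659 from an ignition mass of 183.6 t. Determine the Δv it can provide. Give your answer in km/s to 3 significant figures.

Δv ≈ 7.61 km/s

Δv = v_e · ln(18.659) = 2600.0 × 2.9263 ≈ 7608.5 m/s.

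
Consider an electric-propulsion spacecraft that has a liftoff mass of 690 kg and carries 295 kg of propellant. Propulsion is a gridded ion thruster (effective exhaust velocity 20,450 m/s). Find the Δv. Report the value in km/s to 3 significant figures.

Δv ≈ 11.4 km/s

m_f = m₀ − m_prop = 690 − 295 = 395 kg.
Δv = v_e · ln(m₀/m_f) = 20450.0 × ln(1.747) = 20450.0 × 0.5578 ≈ 11407.1 m/s.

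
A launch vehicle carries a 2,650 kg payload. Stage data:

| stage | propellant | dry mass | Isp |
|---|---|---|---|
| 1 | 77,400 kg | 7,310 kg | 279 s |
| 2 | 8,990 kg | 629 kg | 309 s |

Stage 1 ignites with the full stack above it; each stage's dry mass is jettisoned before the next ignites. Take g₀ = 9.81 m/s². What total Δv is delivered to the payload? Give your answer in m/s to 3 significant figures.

Ignition mass of stage 1 = 77,400+7,310 + 8,990+629 + 2,650 = 96,979 kg.
Stage 1: m₀ = 96,979 kg, m_f = 96,979 − 77,400 = 19,579 kg; Δv = 279×9.81×ln(4.953) = 2737.0×1.6000 ≈ 4379 m/s.
Stage 2: m₀ = 12,269 kg, m_f = 12,269 − 8,990 = 3,279 kg; Δv = 309×9.81×ln(3.742) = 3031.3×1.3195 ≈ 4000 m/s.
Total Δv = 4379 + 4000 = 8379 m/s.

Δv ≈ 8380 m/s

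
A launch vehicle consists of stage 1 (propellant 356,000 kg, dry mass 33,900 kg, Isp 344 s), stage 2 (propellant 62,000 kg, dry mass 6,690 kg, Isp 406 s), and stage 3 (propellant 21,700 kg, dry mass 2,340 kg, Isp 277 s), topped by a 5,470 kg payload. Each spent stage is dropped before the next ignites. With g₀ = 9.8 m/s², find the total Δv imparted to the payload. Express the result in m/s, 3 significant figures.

Δv ≈ 12000 m/s

Ignition mass of stage 1 = 356,000+33,900 + 62,000+6,690 + 21,700+2,340 + 5,470 = 488,100 kg.
Stage 1: m₀ = 488,100 kg, m_f = 488,100 − 356,000 = 132,100 kg; Δv = 344×9.8×ln(3.695) = 3371.2×1.3070 ≈ 4406 m/s.
Stage 2: m₀ = 98,200 kg, m_f = 98,200 − 62,000 = 36,200 kg; Δv = 406×9.8×ln(2.713) = 3978.8×0.9979 ≈ 3971 m/s.
Stage 3: m₀ = 29,510 kg, m_f = 29,510 − 21,700 = 7,810 kg; Δv = 277×9.8×ln(3.778) = 2714.6×1.3293 ≈ 3609 m/s.
Total Δv = 4406 + 3971 + 3609 = 11986 m/s.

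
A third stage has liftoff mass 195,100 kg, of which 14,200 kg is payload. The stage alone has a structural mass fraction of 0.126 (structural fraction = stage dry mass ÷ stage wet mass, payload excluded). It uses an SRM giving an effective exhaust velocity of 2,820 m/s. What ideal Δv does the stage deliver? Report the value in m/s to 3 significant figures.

Stage wet mass = m₀ − payload = 195,100 − 14,200 = 180,900 kg.
Stage dry mass = ε × stage wet mass = 0.126 × 180,900 = 22,793.4 kg.
Burnout mass m_f = stage dry + payload = 22,793.4 + 14,200 = 36,993.4 kg.
From the ideal rocket equation, Δv = v_e · ln(195,100/36,993.4) = 2820.0 × ln(5.274) = 2820.0 × 1.6628 ≈ 4689 m/s.

Δv ≈ 4690 m/s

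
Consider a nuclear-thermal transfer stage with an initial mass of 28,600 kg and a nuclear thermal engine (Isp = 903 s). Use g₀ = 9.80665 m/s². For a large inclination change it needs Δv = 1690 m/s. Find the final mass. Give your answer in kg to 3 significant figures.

final mass ≈ 23600 kg

v_e = Isp · g₀ = 903 × 9.80665 = 8855.4 m/s.
m₀/m_f = exp(Δv / v_e) = exp(1690 / 8855.4) = exp(0.1908) = 1.2103.
m_f = m₀ / 1.2103 = 28,600 / 1.2103 = 23,630.5 kg.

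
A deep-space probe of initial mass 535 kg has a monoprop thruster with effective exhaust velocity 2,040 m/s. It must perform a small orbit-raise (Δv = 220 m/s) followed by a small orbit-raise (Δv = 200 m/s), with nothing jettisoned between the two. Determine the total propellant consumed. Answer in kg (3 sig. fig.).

total propellant consumed ≈ 99.5 kg

After the first burn: m = 535 × exp(−220/2040.0) = 535 × 0.89777 = 480.307 kg.
After the second burn: m = 480.307 × exp(−200/2040.0) = 480.307 × 0.90661 = 435.451 kg.
Total propellant = m₀ − m_final = 535 − 435.451 = 99.549 kg.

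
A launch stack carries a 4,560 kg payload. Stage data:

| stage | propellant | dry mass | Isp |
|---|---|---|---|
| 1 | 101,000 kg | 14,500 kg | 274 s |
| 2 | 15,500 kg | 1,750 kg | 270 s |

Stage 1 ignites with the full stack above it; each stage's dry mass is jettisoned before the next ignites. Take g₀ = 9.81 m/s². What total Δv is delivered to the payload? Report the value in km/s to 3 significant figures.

Δv ≈ 6.86 km/s

Ignition mass of stage 1 = 101,000+14,500 + 15,500+1,750 + 4,560 = 137,310 kg.
Stage 1: m₀ = 137,310 kg, m_f = 137,310 − 101,000 = 36,310 kg; Δv = 274×9.81×ln(3.782) = 2687.9×1.3301 ≈ 3575 m/s.
Stage 2: m₀ = 21,810 kg, m_f = 21,810 − 15,500 = 6,310 kg; Δv = 270×9.81×ln(3.456) = 2648.7×1.2402 ≈ 3285 m/s.
Total Δv = 3575 + 3285 = 6860 m/s.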